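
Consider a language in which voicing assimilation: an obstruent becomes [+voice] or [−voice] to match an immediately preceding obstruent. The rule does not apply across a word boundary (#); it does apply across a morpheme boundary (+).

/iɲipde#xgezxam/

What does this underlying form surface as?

[iɲipte#xkezɣam]

/d/ after /p/ (voiceless) → [t]
/g/ after /x/ (voiceless) → [k]
/x/ after /z/ (voiced) → [ɣ]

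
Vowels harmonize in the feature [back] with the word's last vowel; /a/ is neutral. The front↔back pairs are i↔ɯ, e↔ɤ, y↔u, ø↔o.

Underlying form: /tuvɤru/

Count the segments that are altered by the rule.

0

No segment meets the rule's conditions.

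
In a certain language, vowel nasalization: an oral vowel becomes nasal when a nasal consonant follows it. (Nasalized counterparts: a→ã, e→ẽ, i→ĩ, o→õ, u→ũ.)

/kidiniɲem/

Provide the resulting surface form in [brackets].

/i/ before nasal /n/ → [ĩ]
/i/ before nasal /ɲ/ → [ĩ]
/e/ before nasal /m/ → [ẽ]

[kidĩnĩɲẽm]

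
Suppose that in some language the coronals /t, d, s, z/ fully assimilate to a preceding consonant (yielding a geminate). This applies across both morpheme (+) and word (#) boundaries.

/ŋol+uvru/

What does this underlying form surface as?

no segment meets the rule's conditions; no change.

[ŋol+uvru]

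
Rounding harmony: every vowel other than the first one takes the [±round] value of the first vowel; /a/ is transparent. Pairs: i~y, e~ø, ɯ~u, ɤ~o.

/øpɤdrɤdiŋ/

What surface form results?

[øpodrodyŋ]

/ɤ/ harmonizes with /ø/ ([+round]) → [o]
/ɤ/ harmonizes with /ø/ ([+round]) → [o]
/i/ harmonizes with /ø/ ([+round]) → [y]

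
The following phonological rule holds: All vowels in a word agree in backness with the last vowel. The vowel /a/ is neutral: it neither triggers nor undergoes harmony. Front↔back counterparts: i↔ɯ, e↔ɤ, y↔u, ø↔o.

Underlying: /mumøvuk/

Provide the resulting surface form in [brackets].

[mumovuk]

/ø/ harmonizes with /u/ ([+back]) → [o]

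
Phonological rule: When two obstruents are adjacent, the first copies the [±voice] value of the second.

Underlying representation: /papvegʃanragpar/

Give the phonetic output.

[pabvekʃanrakpar]

/p/ before /v/ (voiced) → [b]
/g/ before /ʃ/ (voiceless) → [k]
/g/ before /p/ (voiceless) → [k]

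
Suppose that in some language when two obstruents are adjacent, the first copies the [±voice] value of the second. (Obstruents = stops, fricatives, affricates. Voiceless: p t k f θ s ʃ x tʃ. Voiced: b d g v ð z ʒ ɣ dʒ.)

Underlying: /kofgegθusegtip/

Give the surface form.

/f/ before /g/ (voiced) → [v]
/g/ before /θ/ (voiceless) → [k]
/g/ before /t/ (voiceless) → [k]

[kovgekθusektip]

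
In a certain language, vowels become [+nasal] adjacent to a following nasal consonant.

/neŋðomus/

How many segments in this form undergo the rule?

2

/e/ before nasal /ŋ/ → [ẽ]
/o/ before nasal /m/ → [õ]
2 segments change.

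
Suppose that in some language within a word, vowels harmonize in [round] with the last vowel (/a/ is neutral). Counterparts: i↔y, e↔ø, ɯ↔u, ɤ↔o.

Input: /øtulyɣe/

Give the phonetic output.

/ø/ harmonizes with /e/ ([-round]) → [e]
/u/ harmonizes with /e/ ([-round]) → [ɯ]
/y/ harmonizes with /e/ ([-round]) → [i]

[etɯliɣe]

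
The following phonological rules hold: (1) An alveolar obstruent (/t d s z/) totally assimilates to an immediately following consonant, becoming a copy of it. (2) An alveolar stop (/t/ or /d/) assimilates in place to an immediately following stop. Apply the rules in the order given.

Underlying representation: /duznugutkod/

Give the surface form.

[dunnugukkod]

Rule 1: /z/ before /n/ → [n] (total assimilation)
Rule 1: /t/ before /k/ → [k] (total assimilation)
After rule 1: dunnugukkod
Rule 2: no segment meets the rule's conditions; no change.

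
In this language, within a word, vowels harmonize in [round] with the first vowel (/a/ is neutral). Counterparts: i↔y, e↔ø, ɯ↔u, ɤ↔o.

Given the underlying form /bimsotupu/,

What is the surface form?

[bimsɤtɯpɯ]

/o/ harmonizes with /i/ ([-round]) → [ɤ]
/u/ harmonizes with /i/ ([-round]) → [ɯ]
/u/ harmonizes with /i/ ([-round]) → [ɯ]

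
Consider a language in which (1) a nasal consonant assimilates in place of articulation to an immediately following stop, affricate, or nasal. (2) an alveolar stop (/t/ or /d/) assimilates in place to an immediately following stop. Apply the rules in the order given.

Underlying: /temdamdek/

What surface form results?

Rule 1: /m/ before /d/ (alveolar) → [n]
Rule 1: /m/ before /d/ (alveolar) → [n]
After rule 1: tendandek
Rule 2: no segment meets the rule's conditions; no change.

[tendandek]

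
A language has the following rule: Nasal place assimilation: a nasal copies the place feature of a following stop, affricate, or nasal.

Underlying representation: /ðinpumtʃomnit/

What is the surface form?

/n/ before /p/ (labial) → [m]
/m/ before /tʃ/ (palatal) → [ɲ]
/m/ before /n/ (alveolar) → [n]

[ðimpuɲtʃonnit]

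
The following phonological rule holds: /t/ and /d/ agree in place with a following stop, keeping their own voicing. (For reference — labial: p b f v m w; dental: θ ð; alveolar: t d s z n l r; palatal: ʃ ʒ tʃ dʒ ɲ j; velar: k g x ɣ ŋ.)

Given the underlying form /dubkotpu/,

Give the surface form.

[dubkoppu]

/t/ before /p/ (labial) → [p]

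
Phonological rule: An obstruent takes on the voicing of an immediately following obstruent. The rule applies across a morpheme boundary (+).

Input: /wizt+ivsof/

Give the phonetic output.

/z/ before /t/ (voiceless) → [s]
/v/ before /s/ (voiceless) → [f]

[wist+ifsof]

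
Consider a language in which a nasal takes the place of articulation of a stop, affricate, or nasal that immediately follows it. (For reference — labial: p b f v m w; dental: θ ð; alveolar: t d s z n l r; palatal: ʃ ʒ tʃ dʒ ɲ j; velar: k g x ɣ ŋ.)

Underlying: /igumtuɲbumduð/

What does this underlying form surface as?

/m/ before /t/ (alveolar) → [n]
/ɲ/ before /b/ (labial) → [m]
/m/ before /d/ (alveolar) → [n]

[iguntumbunduð]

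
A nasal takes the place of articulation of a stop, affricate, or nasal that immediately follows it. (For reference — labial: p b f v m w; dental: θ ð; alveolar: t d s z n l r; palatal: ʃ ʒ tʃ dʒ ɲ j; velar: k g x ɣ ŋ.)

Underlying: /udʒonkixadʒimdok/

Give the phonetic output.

/n/ before /k/ (velar) → [ŋ]
/m/ before /d/ (alveolar) → [n]

[udʒoŋkixadʒindok]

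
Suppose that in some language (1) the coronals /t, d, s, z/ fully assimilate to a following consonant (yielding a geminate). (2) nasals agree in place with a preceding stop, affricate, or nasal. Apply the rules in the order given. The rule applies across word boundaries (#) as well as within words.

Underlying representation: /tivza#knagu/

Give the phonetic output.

[tivza#kŋagu]

Rule 1: no segment meets the rule's conditions; no change.
After rule 1: tivza#knagu
Rule 2: /n/ after /k/ (velar) → [ŋ]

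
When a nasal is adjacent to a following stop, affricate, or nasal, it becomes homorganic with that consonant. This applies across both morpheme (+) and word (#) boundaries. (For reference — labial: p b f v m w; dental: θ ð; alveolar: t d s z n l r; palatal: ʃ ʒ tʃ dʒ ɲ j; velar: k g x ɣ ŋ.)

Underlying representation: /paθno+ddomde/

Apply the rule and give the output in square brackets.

[paθno+ddonde]

/m/ before /d/ (alveolar) → [n]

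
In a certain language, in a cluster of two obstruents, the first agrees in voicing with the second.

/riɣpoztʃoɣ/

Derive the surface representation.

/ɣ/ before /p/ (voiceless) → [x]
/z/ before /tʃ/ (voiceless) → [s]

[rixpostʃoɣ]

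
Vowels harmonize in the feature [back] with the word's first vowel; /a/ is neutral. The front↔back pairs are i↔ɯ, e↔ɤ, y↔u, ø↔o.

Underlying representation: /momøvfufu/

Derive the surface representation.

/ø/ harmonizes with /o/ ([+back]) → [o]

[momovfufu]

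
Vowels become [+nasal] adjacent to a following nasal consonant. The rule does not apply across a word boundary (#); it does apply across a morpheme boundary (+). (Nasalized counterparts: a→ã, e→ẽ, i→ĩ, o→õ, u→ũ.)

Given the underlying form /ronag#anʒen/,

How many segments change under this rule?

3

/o/ before nasal /n/ → [õ]
/a/ before nasal /n/ → [ã]
/e/ before nasal /n/ → [ẽ]
3 segments change.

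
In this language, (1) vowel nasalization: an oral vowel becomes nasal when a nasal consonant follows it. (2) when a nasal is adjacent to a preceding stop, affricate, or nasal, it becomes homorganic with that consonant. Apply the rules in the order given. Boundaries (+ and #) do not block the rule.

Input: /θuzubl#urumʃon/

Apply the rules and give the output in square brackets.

[θuzubl#urũmʃõn]

Rule 1: /u/ before nasal /m/ → [ũ]
Rule 1: /o/ before nasal /n/ → [õ]
After rule 1: θuzubl#urũmʃõn
Rule 2: no segment meets the rule's conditions; no change.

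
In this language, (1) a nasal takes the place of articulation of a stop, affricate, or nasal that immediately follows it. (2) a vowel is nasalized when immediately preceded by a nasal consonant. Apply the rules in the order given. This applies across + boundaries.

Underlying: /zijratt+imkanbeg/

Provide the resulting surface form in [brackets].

[zijratt+iŋkambeg]

Rule 1: /m/ before /k/ (velar) → [ŋ]
Rule 1: /n/ before /b/ (labial) → [m]
After rule 1: zijratt+iŋkambeg
Rule 2: no segment meets the rule's conditions; no change.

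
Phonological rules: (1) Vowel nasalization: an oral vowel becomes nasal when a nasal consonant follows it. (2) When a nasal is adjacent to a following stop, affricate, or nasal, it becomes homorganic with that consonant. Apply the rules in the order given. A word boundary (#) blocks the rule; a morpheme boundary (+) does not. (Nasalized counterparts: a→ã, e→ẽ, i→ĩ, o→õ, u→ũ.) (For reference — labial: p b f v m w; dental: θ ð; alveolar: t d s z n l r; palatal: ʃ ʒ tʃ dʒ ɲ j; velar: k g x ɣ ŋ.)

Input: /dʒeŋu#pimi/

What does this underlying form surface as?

[dʒẽŋu#pĩmi]

Rule 1: /e/ before nasal /ŋ/ → [ẽ]
Rule 1: /i/ before nasal /m/ → [ĩ]
After rule 1: dʒẽŋu#pĩmi
Rule 2: no segment meets the rule's conditions; no change.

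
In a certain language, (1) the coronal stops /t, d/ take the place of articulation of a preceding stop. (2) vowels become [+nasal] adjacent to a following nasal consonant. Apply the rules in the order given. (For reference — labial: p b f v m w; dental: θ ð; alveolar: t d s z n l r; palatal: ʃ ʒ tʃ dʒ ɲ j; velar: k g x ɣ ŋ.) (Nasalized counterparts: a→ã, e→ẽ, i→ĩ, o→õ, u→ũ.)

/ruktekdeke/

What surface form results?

Rule 1: /t/ after /k/ (velar) → [k]
Rule 1: /d/ after /k/ (velar) → [g]
After rule 1: rukkekgeke
Rule 2: no segment meets the rule's conditions; no change.

[rukkekgeke]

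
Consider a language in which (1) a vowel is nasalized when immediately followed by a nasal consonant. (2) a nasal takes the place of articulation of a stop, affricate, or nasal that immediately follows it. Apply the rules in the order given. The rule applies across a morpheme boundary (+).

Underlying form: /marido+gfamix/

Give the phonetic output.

[marido+gfãmix]

Rule 1: /a/ before nasal /m/ → [ã]
After rule 1: marido+gfãmix
Rule 2: no segment meets the rule's conditions; no change.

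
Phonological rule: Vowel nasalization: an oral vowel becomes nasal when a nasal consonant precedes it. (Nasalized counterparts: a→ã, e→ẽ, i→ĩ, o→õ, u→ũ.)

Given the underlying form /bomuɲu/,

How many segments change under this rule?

2

/u/ after nasal /m/ → [ũ]
/u/ after nasal /ɲ/ → [ũ]
2 segments change.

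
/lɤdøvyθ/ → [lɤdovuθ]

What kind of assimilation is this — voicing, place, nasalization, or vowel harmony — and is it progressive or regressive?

vowel harmony, progressive

/ø/→[o] /y/→[u].
Vowels agree with the first vowel, so the harmony is progressive.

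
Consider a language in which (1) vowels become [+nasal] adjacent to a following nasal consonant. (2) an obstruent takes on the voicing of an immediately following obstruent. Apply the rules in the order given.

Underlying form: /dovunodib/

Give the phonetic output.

Rule 1: /u/ before nasal /n/ → [ũ]
After rule 1: dovũnodib
Rule 2: no segment meets the rule's conditions; no change.

[dovũnodib]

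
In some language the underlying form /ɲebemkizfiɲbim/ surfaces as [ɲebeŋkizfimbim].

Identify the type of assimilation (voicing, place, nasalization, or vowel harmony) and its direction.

place assimilation, regressive

/m/→[ŋ] /ɲ/→[m].
Each target copies a feature from the following segment, so the direction is regressive.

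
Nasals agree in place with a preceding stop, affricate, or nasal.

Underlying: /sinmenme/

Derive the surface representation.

[sinnenne]

/m/ after /n/ (alveolar) → [n]
/m/ after /n/ (alveolar) → [n]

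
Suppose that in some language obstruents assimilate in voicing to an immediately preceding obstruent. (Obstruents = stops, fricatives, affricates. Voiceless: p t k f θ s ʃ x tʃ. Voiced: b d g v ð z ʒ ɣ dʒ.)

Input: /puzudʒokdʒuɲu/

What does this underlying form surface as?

[puzudʒoktʃuɲu]

/dʒ/ after /k/ (voiceless) → [tʃ]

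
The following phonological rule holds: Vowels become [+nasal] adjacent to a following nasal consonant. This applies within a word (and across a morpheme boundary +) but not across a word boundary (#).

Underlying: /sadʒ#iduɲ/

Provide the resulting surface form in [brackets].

[sadʒ#idũɲ]

/u/ before nasal /ɲ/ → [ũ]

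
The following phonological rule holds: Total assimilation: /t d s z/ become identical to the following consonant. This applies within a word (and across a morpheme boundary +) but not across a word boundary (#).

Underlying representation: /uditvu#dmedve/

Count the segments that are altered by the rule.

/t/ before /v/ → [v] (total assimilation)
/d/ before /m/ → [m] (total assimilation)
/d/ before /v/ → [v] (total assimilation)
3 segments change.

3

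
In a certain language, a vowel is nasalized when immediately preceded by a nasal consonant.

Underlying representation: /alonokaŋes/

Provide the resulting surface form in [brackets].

/o/ after nasal /n/ → [õ]
/e/ after nasal /ŋ/ → [ẽ]

[alonõkaŋẽs]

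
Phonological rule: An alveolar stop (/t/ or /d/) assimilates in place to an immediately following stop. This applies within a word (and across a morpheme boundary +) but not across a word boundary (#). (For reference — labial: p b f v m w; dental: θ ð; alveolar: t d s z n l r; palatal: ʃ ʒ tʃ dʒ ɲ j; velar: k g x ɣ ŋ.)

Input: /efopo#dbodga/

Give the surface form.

/d/ before /b/ (labial) → [b]
/d/ before /g/ (velar) → [g]

[efopo#bbogga]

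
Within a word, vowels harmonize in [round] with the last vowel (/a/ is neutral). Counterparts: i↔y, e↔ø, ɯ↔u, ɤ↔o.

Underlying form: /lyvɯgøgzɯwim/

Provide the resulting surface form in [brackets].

/y/ harmonizes with /i/ ([-round]) → [i]
/ø/ harmonizes with /i/ ([-round]) → [e]

[livɯgegzɯwim]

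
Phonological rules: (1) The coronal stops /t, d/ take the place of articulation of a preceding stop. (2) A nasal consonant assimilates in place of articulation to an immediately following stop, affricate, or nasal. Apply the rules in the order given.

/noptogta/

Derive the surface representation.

[noppogka]

Rule 1: /t/ after /p/ (labial) → [p]
Rule 1: /t/ after /g/ (velar) → [k]
After rule 1: noppogka
Rule 2: no segment meets the rule's conditions; no change.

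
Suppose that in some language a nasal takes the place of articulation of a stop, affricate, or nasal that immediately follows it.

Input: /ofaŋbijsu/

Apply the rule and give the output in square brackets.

/ŋ/ before /b/ (labial) → [m]

[ofambijsu]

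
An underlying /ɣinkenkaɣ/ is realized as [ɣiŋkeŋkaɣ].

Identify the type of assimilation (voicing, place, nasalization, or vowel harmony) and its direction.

place assimilation, regressive

/n/→[ŋ] /n/→[ŋ].
Each target copies a feature from the following segment, so the direction is regressive.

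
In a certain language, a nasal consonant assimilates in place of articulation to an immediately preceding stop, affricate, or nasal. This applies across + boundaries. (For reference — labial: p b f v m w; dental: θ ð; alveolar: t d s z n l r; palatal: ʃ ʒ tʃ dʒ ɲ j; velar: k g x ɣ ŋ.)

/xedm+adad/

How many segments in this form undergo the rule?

1

/m/ after /d/ (alveolar) → [n]
1 segment changes.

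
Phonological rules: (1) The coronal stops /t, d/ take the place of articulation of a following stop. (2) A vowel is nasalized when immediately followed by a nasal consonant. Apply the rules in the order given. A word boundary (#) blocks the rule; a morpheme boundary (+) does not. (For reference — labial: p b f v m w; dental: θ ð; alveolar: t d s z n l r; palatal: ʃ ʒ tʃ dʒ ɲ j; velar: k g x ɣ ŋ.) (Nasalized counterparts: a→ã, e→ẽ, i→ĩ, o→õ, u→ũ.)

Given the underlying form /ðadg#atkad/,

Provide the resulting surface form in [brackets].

Rule 1: /d/ before /g/ (velar) → [g]
Rule 1: /t/ before /k/ (velar) → [k]
After rule 1: ðagg#akkad
Rule 2: no segment meets the rule's conditions; no change.

[ðagg#akkad]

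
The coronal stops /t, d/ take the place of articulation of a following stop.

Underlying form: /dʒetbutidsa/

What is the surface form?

[dʒepbutidsa]

/t/ before /b/ (labial) → [p]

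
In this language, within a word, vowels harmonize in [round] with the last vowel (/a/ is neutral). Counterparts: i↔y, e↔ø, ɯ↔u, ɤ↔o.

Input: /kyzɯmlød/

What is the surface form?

[kyzumlød]

/ɯ/ harmonizes with /ø/ ([+round]) → [u]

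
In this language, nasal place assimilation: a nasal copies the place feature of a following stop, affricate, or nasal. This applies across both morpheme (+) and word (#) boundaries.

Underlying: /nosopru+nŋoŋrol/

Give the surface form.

/n/ before /ŋ/ (velar) → [ŋ]

[nosopru+ŋŋoŋrol]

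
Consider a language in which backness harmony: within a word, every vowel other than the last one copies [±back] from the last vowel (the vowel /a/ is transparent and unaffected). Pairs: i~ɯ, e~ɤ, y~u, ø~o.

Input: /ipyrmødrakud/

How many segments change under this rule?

/i/ harmonizes with /u/ ([+back]) → [ɯ]
/y/ harmonizes with /u/ ([+back]) → [u]
/ø/ harmonizes with /u/ ([+back]) → [o]
3 segments change.

3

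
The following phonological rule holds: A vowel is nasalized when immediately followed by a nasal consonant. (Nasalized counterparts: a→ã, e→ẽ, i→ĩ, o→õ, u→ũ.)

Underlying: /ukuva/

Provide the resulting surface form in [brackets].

no segment meets the rule's conditions; no change.

[ukuva]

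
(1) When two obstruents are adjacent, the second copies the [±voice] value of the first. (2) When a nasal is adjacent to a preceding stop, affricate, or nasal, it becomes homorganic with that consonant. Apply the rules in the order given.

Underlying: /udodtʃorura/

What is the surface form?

[udoddʒorura]

Rule 1: /tʃ/ after /d/ (voiced) → [dʒ]
After rule 1: udoddʒorura
Rule 2: no segment meets the rule's conditions; no change.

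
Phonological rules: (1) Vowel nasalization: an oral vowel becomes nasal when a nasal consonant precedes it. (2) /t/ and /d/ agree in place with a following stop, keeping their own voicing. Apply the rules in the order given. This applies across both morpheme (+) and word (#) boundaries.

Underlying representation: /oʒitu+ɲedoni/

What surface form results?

[oʒitu+ɲẽdonĩ]

Rule 1: /e/ after nasal /ɲ/ → [ẽ]
Rule 1: /i/ after nasal /n/ → [ĩ]
After rule 1: oʒitu+ɲẽdonĩ
Rule 2: no segment meets the rule's conditions; no change.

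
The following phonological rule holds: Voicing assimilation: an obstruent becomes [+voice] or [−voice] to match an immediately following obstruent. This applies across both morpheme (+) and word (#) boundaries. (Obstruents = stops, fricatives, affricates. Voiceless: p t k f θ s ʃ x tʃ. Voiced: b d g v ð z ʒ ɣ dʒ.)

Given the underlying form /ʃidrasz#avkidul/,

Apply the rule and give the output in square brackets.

[ʃidrazz#afkidul]

/s/ before /z/ (voiced) → [z]
/v/ before /k/ (voiceless) → [f]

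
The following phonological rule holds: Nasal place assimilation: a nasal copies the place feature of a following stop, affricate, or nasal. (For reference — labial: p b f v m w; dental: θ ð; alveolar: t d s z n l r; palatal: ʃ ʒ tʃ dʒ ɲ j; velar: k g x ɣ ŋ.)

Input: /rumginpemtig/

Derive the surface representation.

[ruŋgimpentig]

/m/ before /g/ (velar) → [ŋ]
/n/ before /p/ (labial) → [m]
/m/ before /t/ (alveolar) → [n]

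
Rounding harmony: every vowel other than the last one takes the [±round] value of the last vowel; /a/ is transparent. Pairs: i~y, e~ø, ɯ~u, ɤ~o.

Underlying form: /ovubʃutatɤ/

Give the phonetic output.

/o/ harmonizes with /ɤ/ ([-round]) → [ɤ]
/u/ harmonizes with /ɤ/ ([-round]) → [ɯ]
/u/ harmonizes with /ɤ/ ([-round]) → [ɯ]

[ɤvɯbʃɯtatɤ]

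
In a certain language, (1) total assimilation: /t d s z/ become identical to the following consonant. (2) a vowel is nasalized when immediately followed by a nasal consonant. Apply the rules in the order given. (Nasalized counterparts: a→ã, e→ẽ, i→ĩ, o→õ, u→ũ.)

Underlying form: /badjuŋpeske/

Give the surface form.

Rule 1: /d/ before /j/ → [j] (total assimilation)
Rule 1: /s/ before /k/ → [k] (total assimilation)
After rule 1: bajjuŋpekke
Rule 2: /u/ before nasal /ŋ/ → [ũ]

[bajjũŋpekke]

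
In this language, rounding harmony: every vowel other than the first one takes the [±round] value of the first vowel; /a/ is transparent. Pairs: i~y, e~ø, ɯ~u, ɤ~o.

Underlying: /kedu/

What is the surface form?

/u/ harmonizes with /e/ ([-round]) → [ɯ]

[kedɯ]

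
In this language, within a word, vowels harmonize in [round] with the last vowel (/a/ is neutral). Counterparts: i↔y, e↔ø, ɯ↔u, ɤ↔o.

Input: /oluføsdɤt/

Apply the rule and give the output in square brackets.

[ɤlɯfesdɤt]

/o/ harmonizes with /ɤ/ ([-round]) → [ɤ]
/u/ harmonizes with /ɤ/ ([-round]) → [ɯ]
/ø/ harmonizes with /ɤ/ ([-round]) → [e]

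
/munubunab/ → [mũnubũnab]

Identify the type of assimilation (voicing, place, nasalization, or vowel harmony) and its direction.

nasalization, regressive

/u/→[ũ] /u/→[ũ].
Each target copies a feature from the following segment, so the direction is regressive.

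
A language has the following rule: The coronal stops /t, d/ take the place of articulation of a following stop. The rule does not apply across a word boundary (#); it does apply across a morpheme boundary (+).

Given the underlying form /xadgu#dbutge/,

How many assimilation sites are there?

/d/ before /g/ (velar) → [g]
/d/ before /b/ (labial) → [b]
/t/ before /g/ (velar) → [k]
3 segments change.

3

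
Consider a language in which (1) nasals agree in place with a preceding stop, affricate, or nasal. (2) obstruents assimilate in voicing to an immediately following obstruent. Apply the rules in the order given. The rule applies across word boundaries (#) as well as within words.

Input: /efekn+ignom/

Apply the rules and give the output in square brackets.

Rule 1: /n/ after /k/ (velar) → [ŋ]
Rule 1: /n/ after /g/ (velar) → [ŋ]
After rule 1: efekŋ+igŋom
Rule 2: no segment meets the rule's conditions; no change.

[efekŋ+igŋom]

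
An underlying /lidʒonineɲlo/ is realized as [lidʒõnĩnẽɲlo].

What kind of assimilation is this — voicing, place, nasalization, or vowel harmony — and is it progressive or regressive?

/o/→[õ] /i/→[ĩ] /e/→[ẽ].
Each target copies a feature from the following segment, so the direction is regressive.

nasalization, regressive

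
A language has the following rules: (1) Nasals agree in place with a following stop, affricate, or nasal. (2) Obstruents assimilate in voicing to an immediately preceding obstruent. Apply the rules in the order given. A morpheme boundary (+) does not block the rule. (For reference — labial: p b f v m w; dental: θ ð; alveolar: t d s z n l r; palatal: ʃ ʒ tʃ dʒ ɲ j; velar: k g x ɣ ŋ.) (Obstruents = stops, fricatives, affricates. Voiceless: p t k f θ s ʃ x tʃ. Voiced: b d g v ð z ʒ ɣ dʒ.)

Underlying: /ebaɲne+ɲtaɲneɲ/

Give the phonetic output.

[ebanne+ntanneɲ]

Rule 1: /ɲ/ before /n/ (alveolar) → [n]
Rule 1: /ɲ/ before /t/ (alveolar) → [n]
Rule 1: /ɲ/ before /n/ (alveolar) → [n]
After rule 1: ebanne+ntanneɲ
Rule 2: no segment meets the rule's conditions; no change.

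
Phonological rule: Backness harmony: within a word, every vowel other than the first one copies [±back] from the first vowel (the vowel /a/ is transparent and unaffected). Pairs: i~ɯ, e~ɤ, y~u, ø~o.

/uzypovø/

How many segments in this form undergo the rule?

2

/y/ harmonizes with /u/ ([+back]) → [u]
/ø/ harmonizes with /u/ ([+back]) → [o]
2 segments change.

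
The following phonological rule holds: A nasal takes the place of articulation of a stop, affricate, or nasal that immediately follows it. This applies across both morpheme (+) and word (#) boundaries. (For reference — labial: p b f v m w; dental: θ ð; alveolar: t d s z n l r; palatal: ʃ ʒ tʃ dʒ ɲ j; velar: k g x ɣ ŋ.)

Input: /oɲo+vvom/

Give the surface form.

[oɲo+vvom]

no segment meets the rule's conditions; no change.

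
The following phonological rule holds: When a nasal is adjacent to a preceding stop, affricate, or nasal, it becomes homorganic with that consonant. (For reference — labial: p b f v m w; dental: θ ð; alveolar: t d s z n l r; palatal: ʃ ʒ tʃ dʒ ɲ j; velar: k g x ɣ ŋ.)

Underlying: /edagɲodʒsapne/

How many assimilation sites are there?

2

/ɲ/ after /g/ (velar) → [ŋ]
/n/ after /p/ (labial) → [m]
2 segments change.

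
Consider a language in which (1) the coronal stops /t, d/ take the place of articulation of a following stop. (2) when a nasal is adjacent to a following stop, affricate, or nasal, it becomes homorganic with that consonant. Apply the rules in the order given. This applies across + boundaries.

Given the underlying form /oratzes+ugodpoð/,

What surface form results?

Rule 1: /d/ before /p/ (labial) → [b]
After rule 1: oratzes+ugobpoð
Rule 2: no segment meets the rule's conditions; no change.

[oratzes+ugobpoð]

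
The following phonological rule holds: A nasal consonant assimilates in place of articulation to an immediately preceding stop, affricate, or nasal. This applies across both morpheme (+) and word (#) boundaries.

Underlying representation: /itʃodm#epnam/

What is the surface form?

[itʃodn#epmam]

/m/ after /d/ (alveolar) → [n]
/n/ after /p/ (labial) → [m]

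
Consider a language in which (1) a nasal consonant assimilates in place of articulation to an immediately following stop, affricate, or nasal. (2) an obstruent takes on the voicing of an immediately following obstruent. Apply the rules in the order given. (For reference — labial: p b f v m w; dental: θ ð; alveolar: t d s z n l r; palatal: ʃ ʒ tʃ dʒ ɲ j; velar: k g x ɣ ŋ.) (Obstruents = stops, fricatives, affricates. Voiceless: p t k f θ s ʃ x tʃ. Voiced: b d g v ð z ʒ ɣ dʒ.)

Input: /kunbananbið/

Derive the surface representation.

[kumbanambið]

Rule 1: /n/ before /b/ (labial) → [m]
Rule 1: /n/ before /b/ (labial) → [m]
After rule 1: kumbanambið
Rule 2: no segment meets the rule's conditions; no change.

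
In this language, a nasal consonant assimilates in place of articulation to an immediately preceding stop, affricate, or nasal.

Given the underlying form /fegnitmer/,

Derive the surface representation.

/n/ after /g/ (velar) → [ŋ]
/m/ after /t/ (alveolar) → [n]

[fegŋitner]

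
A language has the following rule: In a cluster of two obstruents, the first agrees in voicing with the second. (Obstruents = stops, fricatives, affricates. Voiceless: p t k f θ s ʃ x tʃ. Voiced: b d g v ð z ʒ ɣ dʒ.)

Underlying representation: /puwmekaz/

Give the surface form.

no segment meets the rule's conditions; no change.

[puwmekaz]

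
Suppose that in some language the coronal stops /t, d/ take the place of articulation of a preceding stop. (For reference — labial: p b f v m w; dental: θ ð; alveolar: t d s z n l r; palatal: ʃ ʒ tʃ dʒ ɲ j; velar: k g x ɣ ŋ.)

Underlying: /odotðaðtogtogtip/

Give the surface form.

/t/ after /g/ (velar) → [k]
/t/ after /g/ (velar) → [k]

[odotðaðtogkogkip]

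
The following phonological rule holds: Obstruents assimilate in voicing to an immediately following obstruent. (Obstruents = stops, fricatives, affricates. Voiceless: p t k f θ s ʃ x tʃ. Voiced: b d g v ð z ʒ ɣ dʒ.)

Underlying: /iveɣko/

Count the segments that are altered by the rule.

/ɣ/ before /k/ (voiceless) → [x]
1 segment changes.

1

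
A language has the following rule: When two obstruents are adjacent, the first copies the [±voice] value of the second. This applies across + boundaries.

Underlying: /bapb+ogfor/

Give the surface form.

[babb+okfor]

/p/ before /b/ (voiced) → [b]
/g/ before /f/ (voiceless) → [k]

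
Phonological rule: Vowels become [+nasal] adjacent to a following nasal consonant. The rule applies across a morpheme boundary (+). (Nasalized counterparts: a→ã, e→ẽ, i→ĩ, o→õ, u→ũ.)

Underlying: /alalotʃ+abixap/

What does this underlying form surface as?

[alalotʃ+abixap]

no segment meets the rule's conditions; no change.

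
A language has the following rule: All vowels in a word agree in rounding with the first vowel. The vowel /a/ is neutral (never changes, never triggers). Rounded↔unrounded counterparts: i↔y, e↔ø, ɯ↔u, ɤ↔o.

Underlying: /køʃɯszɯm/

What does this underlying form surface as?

[køʃuszum]

/ɯ/ harmonizes with /ø/ ([+round]) → [u]
/ɯ/ harmonizes with /ø/ ([+round]) → [u]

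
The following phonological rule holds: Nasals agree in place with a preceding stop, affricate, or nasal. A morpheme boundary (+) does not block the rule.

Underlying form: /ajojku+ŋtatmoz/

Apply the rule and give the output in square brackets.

[ajojku+ŋtatnoz]

/m/ after /t/ (alveolar) → [n]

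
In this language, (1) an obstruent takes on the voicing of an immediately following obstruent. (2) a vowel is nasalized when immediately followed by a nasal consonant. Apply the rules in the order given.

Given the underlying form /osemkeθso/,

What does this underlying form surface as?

Rule 1: no segment meets the rule's conditions; no change.
After rule 1: osemkeθso
Rule 2: /e/ before nasal /m/ → [ẽ]

[osẽmkeθso]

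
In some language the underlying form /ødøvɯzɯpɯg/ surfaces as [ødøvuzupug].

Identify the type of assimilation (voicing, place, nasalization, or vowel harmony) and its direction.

vowel harmony, progressive

/ɯ/→[u] /ɯ/→[u] /ɯ/→[u].
Vowels agree with the first vowel, so the harmony is progressive.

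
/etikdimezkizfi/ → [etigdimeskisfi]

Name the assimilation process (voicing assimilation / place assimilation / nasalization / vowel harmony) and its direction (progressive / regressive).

/k/→[g] /z/→[s] /z/→[s].
Each target copies a feature from the following segment, so the direction is regressive.

voicing assimilation, regressive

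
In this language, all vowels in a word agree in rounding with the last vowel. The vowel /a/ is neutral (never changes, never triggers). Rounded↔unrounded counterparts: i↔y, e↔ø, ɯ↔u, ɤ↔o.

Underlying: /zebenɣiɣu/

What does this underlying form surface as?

/e/ harmonizes with /u/ ([+round]) → [ø]
/e/ harmonizes with /u/ ([+round]) → [ø]
/i/ harmonizes with /u/ ([+round]) → [y]

[zøbønɣyɣu]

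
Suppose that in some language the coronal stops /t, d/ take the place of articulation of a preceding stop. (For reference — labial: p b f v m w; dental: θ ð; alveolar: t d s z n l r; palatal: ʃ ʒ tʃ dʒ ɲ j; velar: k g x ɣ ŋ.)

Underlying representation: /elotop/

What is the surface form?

no segment meets the rule's conditions; no change.

[elotop]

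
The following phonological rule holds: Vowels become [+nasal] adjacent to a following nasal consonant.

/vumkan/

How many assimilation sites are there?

2

/u/ before nasal /m/ → [ũ]
/a/ before nasal /n/ → [ã]
2 segments change.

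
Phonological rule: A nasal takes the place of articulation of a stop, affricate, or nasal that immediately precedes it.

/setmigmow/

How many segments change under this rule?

2

/m/ after /t/ (alveolar) → [n]
/m/ after /g/ (velar) → [ŋ]
2 segments change.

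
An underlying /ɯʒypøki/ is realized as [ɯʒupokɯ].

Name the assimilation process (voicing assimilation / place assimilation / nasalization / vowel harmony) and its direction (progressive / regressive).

vowel harmony, progressive

/y/→[u] /ø/→[o] /i/→[ɯ].
Vowels agree with the first vowel, so the harmony is progressive.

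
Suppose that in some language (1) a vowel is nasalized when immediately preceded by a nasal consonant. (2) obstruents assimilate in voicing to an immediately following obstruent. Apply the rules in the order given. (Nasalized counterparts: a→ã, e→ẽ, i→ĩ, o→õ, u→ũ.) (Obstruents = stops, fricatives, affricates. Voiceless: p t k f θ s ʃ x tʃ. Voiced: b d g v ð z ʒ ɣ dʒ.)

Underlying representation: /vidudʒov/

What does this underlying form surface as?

[vidudʒov]

Rule 1: no segment meets the rule's conditions; no change.
After rule 1: vidudʒov
Rule 2: no segment meets the rule's conditions; no change.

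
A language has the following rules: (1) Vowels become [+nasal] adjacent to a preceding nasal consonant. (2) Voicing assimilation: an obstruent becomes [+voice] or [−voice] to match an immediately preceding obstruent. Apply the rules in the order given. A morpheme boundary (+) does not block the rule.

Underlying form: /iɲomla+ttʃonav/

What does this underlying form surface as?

[iɲõmla+ttʃonãv]

Rule 1: /o/ after nasal /ɲ/ → [õ]
Rule 1: /a/ after nasal /n/ → [ã]
After rule 1: iɲõmla+ttʃonãv
Rule 2: no segment meets the rule's conditions; no change.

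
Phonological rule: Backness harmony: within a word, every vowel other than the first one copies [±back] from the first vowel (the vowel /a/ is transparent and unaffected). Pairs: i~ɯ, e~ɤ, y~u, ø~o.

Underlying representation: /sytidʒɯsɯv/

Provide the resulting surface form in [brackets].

/ɯ/ harmonizes with /y/ ([-back]) → [i]
/ɯ/ harmonizes with /y/ ([-back]) → [i]

[sytidʒisiv]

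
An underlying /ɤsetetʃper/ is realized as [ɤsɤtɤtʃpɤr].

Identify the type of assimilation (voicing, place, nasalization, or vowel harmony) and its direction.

vowel harmony, progressive

/e/→[ɤ] /e/→[ɤ] /e/→[ɤ].
Vowels agree with the first vowel, so the harmony is progressive.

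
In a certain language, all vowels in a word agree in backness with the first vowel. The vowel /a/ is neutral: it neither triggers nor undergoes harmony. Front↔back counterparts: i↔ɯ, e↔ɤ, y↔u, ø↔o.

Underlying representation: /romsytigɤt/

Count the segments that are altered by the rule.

2

/y/ harmonizes with /o/ ([+back]) → [u]
/i/ harmonizes with /o/ ([+back]) → [ɯ]
2 segments change.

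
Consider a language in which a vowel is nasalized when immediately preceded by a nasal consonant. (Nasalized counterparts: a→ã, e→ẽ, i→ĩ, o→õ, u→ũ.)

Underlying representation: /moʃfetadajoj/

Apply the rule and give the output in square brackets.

[mõʃfetadajoj]

/o/ after nasal /m/ → [õ]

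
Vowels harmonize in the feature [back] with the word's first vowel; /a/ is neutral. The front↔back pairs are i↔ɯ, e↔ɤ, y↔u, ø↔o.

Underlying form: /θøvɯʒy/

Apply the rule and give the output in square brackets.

/ɯ/ harmonizes with /ø/ ([-back]) → [i]

[θøviʒy]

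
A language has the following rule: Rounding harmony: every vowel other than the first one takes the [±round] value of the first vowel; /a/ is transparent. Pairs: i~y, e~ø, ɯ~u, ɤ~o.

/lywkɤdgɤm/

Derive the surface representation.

/ɤ/ harmonizes with /y/ ([+round]) → [o]
/ɤ/ harmonizes with /y/ ([+round]) → [o]

[lywkodgom]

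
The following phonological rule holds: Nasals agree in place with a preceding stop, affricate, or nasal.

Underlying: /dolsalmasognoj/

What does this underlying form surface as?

[dolsalmasogŋoj]

/n/ after /g/ (velar) → [ŋ]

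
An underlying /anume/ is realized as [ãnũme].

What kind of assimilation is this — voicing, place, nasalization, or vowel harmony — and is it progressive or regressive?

nasalization, regressive

/a/→[ã] /u/→[ũ].
Each target copies a feature from the following segment, so the direction is regressive.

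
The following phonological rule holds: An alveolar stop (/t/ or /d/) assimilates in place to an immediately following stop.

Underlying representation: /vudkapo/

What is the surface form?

[vugkapo]

/d/ before /k/ (velar) → [g]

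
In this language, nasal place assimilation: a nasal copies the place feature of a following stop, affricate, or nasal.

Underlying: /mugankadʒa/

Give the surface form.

[mugaŋkadʒa]

/n/ before /k/ (velar) → [ŋ]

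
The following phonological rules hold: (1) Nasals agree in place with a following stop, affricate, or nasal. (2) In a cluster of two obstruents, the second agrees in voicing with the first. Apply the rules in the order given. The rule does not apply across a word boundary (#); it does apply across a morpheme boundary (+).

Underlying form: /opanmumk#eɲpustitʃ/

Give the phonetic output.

Rule 1: /n/ before /m/ (labial) → [m]
Rule 1: /m/ before /k/ (velar) → [ŋ]
Rule 1: /ɲ/ before /p/ (labial) → [m]
After rule 1: opammuŋk#empustitʃ
Rule 2: no segment meets the rule's conditions; no change.

[opammuŋk#empustitʃ]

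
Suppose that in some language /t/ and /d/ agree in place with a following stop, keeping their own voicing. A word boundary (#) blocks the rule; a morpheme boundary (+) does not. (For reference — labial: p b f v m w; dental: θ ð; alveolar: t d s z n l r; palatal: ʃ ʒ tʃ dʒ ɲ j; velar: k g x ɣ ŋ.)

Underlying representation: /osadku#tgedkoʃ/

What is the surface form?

[osagku#kgegkoʃ]

/d/ before /k/ (velar) → [g]
/t/ before /g/ (velar) → [k]
/d/ before /k/ (velar) → [g]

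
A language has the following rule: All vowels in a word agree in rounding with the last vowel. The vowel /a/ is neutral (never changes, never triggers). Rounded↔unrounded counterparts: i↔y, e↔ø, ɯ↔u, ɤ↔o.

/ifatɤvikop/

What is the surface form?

/i/ harmonizes with /o/ ([+round]) → [y]
/ɤ/ harmonizes with /o/ ([+round]) → [o]
/i/ harmonizes with /o/ ([+round]) → [y]

[yfatovykop]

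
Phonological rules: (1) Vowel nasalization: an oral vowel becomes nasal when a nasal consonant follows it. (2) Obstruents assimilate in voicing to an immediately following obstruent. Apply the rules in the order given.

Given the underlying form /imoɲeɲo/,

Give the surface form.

[ĩmõɲẽɲo]

Rule 1: /i/ before nasal /m/ → [ĩ]
Rule 1: /o/ before nasal /ɲ/ → [õ]
Rule 1: /e/ before nasal /ɲ/ → [ẽ]
After rule 1: ĩmõɲẽɲo
Rule 2: no segment meets the rule's conditions; no change.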